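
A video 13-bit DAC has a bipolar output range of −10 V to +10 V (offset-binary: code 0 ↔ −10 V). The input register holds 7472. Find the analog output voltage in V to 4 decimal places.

8.2422 V

LSB = 20 V / 2^13 = 2.441 mV.
V_out = (−10) + 7472 × 0.00244141 V = 8.24219 V.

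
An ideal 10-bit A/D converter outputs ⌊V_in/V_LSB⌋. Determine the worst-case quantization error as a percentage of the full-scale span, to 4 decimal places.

Truncating → worst-case error = 1 LSB = V_FS/2^10, so 100/1024 = 0.0976562 % of full scale.

0.0977 %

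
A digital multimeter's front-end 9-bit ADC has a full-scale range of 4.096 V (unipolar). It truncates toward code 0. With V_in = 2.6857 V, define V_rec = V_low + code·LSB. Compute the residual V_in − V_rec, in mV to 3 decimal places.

5.700 mV

Step size: 4.096 V ÷ 2^9 = 8.000 mV.
(V_in − V_low)/LSB = (2.6857 − 0)/0.008 = 335.7125 → code 335 (floor).
Code 335 maps back to 0 + 335×0.008 V = 2.68 V.
V_in − V_rec = 0.0057 V = 5.700 mV.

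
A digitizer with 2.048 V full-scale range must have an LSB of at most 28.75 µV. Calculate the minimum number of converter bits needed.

17 bits

Number of steps required ≥ 2.048 V / 28.75 µV = 71234.78.
Need 2^N ≥ 71234.78; 2^16 = 65536, 2^17 = 131072.
Minimum N = 17.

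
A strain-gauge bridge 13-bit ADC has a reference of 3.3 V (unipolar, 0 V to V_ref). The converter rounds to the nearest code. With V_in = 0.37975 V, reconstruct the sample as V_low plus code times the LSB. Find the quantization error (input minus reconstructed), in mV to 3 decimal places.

-0.121 mV

LSB = 3.3/2^13 = 402.83 µV.
(0.37975 − 0)/0.000402832 = 942.7006; round gives code 943.
Reconstructed: 0.37987061 V.
Difference: -0.000120605 V → -0.121 mV.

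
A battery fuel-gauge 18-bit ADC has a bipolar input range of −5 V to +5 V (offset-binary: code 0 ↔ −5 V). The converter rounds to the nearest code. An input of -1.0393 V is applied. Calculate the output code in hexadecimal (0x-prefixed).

With 262144 levels over 10 V, one step is 38.15 µV.
Input sits at 103827.374 steps above V_low.
So the output code is 103827.
In hexadecimal (0x-prefixed): 0x19593.

code 0x19593 (decimal 103827)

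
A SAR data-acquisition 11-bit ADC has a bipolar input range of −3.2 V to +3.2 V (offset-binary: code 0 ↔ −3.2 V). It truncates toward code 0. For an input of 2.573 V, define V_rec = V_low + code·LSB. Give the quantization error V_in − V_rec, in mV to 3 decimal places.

1.125 mV

LSB = 6.4/2^11 = 3.125 mV.
(V_in − V_low)/LSB = (2.573 − (−3.2))/0.003125 = 1847.3600 → code 1847 (floor).
Reconstructed: 2.571875 V.
V_in − V_rec = 0.001125 V = 1.125 mV.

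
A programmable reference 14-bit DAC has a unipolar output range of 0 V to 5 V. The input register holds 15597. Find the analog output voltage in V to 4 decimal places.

LSB = 5 V / 2^14 = 305.18 µV.
V_out = 0 + 15597 × 0.000305176 V = 4.75983 V.

4.7598 V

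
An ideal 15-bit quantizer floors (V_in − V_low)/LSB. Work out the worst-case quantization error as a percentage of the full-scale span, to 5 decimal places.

Truncating → worst-case error = 1 LSB = V_FS/2^15, so 100/32768 = 0.00305176 % of full scale.

0.00305 %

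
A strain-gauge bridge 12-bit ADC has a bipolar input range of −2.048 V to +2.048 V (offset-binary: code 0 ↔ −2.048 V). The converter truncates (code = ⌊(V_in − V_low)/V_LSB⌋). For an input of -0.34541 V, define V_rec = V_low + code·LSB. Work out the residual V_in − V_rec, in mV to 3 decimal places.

One LSB is 4.096 V / 4096 = 1.000 mV.
(V_in − V_low)/LSB = (-0.34541 − (−2.048))/0.001 = 1702.5900 → code 1702 (floor).
Reconstructed: -0.346 V.
V_in − V_rec = 0.00059 V = 0.590 mV.

0.590 mV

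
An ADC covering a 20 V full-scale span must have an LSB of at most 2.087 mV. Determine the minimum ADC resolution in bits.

14 bits

Number of steps required ≥ 20 V / 2.087 mV = 9583.13.
Need 2^N ≥ 9583.13; 2^13 = 8192, 2^14 = 16384.
Minimum N = 14.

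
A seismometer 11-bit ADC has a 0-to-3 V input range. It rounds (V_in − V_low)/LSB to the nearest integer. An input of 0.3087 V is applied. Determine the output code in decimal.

code 211

With 2048 levels over 3 V, one step is 1.465 mV.
Input sits at 210.739 steps above V_low.
So the output code is 211.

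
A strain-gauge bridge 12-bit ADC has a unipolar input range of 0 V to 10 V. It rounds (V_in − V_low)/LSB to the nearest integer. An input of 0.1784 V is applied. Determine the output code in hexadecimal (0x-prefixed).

With 4096 levels over 10 V, one step is 2.441 mV.
(0.1784 − 0) / 0.00244141 = 73.073 LSBs.
So the output code is 73.
In hexadecimal (0x-prefixed): 0x49.

code 0x49 (decimal 73)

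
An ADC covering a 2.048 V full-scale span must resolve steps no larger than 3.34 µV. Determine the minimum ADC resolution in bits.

Number of steps required ≥ 2.048 V / 3.34 µV = 613173.65.
Need 2^N ≥ 613173.65; 2^19 = 524288, 2^20 = 1048576.
Minimum N = 20.

20 bits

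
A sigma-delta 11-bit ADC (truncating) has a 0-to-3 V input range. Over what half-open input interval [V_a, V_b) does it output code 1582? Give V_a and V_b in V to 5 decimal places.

LSB = 3/2^11 = 1.465 mV.
V_a = V_low + 1582·LSB = 2.31738 V; V_b = V_low + 1583·LSB = 2.31885 V.

[2.31738 V, 2.31885 V)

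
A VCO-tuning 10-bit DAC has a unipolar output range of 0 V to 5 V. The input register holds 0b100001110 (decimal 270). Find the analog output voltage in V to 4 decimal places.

1.3184 V

LSB = 5 V / 2^10 = 4.883 mV.
Code 0b100001110 = 270 decimal.
V_out = 0 + 270 × 0.00488281 V = 1.31836 V.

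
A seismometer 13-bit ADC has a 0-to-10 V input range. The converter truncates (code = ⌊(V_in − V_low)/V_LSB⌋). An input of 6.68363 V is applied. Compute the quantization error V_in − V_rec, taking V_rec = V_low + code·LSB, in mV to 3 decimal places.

0.280 mV

One LSB is 10 V / 8192 = 1.221 mV.
(6.68363 − 0)/0.0012207 = 5475.2297; ⌊·⌋ gives code 5475.
Code 5475 maps back to 0 + 5475×0.0012207 V = 6.6833496 V.
Difference: 0.000280391 V → 0.280 mV.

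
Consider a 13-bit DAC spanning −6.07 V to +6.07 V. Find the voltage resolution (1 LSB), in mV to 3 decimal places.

1.482 mV

Full-scale span = 12.14 V.
LSB = 12.14 / 2^13 = 12.14 / 8192 = 0.00148193 V = 1.482 mV.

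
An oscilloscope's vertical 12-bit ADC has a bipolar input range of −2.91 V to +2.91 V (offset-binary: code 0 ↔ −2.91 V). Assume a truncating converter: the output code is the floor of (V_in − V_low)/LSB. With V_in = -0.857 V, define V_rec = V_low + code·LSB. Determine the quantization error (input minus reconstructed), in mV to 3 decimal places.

Step size: 5.82 V ÷ 2^12 = 1.421 mV.
Scaled input = 1444.8605 LSBs, so code = 1444.
Code 1444 maps back to (−2.91) + 1444×0.0014209 V = -0.85822266 V.
Difference: 0.00122266 V → 1.223 mV.

1.223 mV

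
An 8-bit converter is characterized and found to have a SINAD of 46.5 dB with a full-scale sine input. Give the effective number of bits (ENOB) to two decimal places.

7.43 bits

ENOB = (SINAD − 1.76) / 6.02 = (46.5 − 1.76)/6.02 = 7.432.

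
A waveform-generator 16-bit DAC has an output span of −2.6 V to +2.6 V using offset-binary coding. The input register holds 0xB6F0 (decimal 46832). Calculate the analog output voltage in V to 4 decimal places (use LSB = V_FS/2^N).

1.1159 V

LSB = 5.2 V / 2^16 = 79.35 µV.
Code 0xB6F0 = 46832 decimal.
V_out = (−2.6) + 46832 × 7.93457e-05 V = 1.11592 V.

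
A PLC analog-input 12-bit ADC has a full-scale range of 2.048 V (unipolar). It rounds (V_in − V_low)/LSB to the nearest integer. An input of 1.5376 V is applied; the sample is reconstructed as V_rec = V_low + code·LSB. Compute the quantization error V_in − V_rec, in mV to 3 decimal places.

One LSB is 2.048 V / 4096 = 0.500 mV.
(V_in − V_low)/LSB = (1.5376 − 0)/0.0005 = 3075.2000 → code 3075 (round).
V_rec = 0 + 3075·0.0005 = 1.5375 V.
Difference: 0.0001 V → 0.100 mV.

0.100 mV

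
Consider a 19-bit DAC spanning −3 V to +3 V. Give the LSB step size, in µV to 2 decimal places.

Full-scale span = 6 V.
LSB = 6 / 2^19 = 6 / 524288 = 1.14441e-05 V = 11.44 µV.

11.44 µV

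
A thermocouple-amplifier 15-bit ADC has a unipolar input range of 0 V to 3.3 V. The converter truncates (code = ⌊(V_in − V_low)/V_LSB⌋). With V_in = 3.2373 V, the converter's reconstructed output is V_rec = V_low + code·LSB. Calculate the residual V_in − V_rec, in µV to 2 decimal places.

Step size: 3.3 V ÷ 2^15 = 100.71 µV.
(3.2373 − 0)/0.000100708 = 32145.4080; ⌊·⌋ gives code 32145.
Reconstructed: 3.2372589 V.
Error = 3.2373 − 3.2372589 = 4.10889e-05 V = 41.09 µV.

41.09 µV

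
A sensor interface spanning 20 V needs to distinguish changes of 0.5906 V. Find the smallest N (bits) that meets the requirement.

Number of steps required ≥ 20 V / 0.5906 V = 33.86.
Need 2^N ≥ 33.86; 2^5 = 32, 2^6 = 64.
Minimum N = 6.

6 bits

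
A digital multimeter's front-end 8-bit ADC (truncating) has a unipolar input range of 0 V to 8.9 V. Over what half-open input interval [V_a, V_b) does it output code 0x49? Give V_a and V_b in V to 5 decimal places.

[2.53789 V, 2.57266 V)

LSB = 8.9/2^8 = 34.766 mV.
Code 0x49 = 73 decimal.
V_a = V_low + 73·LSB = 2.53789 V; V_b = V_low + 74·LSB = 2.57266 V.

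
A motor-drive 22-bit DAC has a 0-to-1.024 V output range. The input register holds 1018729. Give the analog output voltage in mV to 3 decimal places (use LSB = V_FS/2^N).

LSB = 1.024 V / 2^22 = 0.24 µV.
V_out = 0 + 1018729 × 2.44141e-07 V = 0.248713 V.
= 248.713 mV.

248.713 mV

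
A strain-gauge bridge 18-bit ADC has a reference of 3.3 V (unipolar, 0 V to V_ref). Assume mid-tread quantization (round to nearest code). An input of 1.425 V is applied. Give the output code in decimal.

LSB = 3.3 V / 262144 = 12.59 µV.
(1.425 − 0) / 1.25885e-05 = 113198.545 LSBs.
round(113198.545) = 113199.

code 113199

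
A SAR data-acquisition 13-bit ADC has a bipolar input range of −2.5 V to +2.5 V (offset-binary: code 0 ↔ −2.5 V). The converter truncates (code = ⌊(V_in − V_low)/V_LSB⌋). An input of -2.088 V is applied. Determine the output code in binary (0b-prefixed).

code 0b1010100011 (decimal 675)

LSB = 5 V / 8192 = 0.610 mV.
(V_in − V_low)/LSB = (-2.088 − (−2.5)) / 0.000610352 = 675.021.
Floor → code 675.
In binary (0b-prefixed): 0b1010100011.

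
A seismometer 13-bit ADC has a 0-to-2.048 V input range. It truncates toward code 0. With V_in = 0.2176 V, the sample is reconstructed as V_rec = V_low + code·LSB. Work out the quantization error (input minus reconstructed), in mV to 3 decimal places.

Step size: 2.048 V ÷ 2^13 = 250.00 µV.
(0.2176 − 0)/0.00025 = 870.4000; ⌊·⌋ gives code 870.
V_rec = 0 + 870·0.00025 = 0.2175 V.
Error = 0.2176 − 0.2175 = 0.0001 V = 0.100 mV.

0.100 mV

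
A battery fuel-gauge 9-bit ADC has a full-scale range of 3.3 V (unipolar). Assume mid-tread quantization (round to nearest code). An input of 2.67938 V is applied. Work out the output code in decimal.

With 512 levels over 3.3 V, one step is 6.445 mV.
Input sits at 415.710 steps above V_low.
round(415.710) = 416.

code 416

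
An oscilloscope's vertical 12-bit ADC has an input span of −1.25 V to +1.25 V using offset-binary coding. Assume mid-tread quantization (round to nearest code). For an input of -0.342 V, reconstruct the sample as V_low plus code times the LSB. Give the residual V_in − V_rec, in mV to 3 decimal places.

-0.203 mV

LSB = 2.5/2^12 = 0.610 mV.
(V_in − V_low)/LSB = (-0.342 − (−1.25))/0.000610352 = 1487.6672 → code 1488 (round).
V_rec = (−1.25) + 1488·0.000610352 = -0.34179688 V.
Error = -0.342 − (−0.34179688) = -0.000203125 V = -0.203 mV.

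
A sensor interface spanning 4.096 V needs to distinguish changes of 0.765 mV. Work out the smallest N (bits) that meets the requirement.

13 bits

Number of steps required ≥ 4.096 V / 0.765 mV = 5354.25.
Need 2^N ≥ 5354.25; 2^12 = 4096, 2^13 = 8192.
Minimum N = 13.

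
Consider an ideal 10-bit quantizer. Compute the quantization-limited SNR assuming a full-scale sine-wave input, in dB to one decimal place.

62.0 dB

SNR ≈ 6.02·N + 1.76 dB = 6.02·10 + 1.76 = 61.96 dB.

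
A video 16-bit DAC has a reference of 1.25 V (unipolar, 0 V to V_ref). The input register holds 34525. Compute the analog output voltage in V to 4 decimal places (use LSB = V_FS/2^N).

LSB = 1.25 V / 2^16 = 19.07 µV.
V_out = 0 + 34525 × 1.90735e-05 V = 0.658512 V.

0.6585 V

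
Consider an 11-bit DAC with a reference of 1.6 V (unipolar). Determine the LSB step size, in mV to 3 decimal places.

Full-scale span = 1.6 V.
LSB = 1.6 / 2^11 = 1.6 / 2048 = 0.00078125 V = 0.781 mV.

0.781 mV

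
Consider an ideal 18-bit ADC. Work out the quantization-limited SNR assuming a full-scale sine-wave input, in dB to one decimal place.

SNR ≈ 6.02·N + 1.76 dB = 6.02·18 + 1.76 = 110.12 dB.

110.1 dB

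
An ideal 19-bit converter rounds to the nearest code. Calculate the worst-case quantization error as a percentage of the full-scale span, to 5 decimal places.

0.00010 %

Rounding → worst-case error = ½ LSB = V_FS/2^20, so 100/1048576 = 9.53674e-05 % of full scale.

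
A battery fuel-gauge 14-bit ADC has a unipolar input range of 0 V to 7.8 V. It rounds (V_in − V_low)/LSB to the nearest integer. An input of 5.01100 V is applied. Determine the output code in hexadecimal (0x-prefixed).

code 0x291E (decimal 10526)

With 16384 levels over 7.8 V, one step is 476.07 µV.
Input sits at 10525.670 steps above V_low.
Round → code 10526.
In hexadecimal (0x-prefixed): 0x291E.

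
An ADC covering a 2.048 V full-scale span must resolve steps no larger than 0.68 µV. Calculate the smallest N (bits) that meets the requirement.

22 bits

Number of steps required ≥ 2.048 V / 0.68 µV = 3011764.71.
Need 2^N ≥ 3011764.71; 2^21 = 2097152, 2^22 = 4194304.
Minimum N = 22.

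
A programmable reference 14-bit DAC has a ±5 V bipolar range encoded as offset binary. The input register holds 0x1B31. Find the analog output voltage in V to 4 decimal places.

LSB = 10 V / 2^14 = 0.610 mV.
Code 0x1B31 = 6961 decimal.
V_out = (−5) + 6961 × 0.000610352 V = -0.751343 V.

-0.7513 V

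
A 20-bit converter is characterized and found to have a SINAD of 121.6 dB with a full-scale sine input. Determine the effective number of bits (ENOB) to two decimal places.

ENOB = (SINAD − 1.76) / 6.02 = (121.6 − 1.76)/6.02 = 19.907.

19.91 bits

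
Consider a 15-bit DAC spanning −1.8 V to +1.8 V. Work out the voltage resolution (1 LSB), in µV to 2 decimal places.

Full-scale span = 3.6 V.
LSB = 3.6 / 2^15 = 3.6 / 32768 = 0.000109863 V = 109.86 µV.

109.86 µV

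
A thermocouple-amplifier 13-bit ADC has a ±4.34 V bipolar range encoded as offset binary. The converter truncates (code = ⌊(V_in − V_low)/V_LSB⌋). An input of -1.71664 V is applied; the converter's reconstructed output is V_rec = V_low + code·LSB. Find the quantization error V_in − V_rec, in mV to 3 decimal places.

0.923 mV

LSB = 8.68/2^13 = 1.060 mV.
Scaled input = 2475.8716 LSBs, so code = 2475.
Code 2475 maps back to (−4.34) + 2475×0.00105957 V = -1.7175635 V.
Difference: 0.000923477 V → 0.923 mV.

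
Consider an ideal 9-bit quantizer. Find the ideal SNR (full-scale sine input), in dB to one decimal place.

SNR ≈ 6.02·N + 1.76 dB = 6.02·9 + 1.76 = 55.94 dB.

55.9 dB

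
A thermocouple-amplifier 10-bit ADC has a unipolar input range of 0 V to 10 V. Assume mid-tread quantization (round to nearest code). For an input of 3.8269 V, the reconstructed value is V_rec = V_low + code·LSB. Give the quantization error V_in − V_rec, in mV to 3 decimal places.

One LSB is 10 V / 1024 = 9.766 mV.
(V_in − V_low)/LSB = (3.8269 − 0)/0.00976562 = 391.8746 → code 392 (round).
Reconstructed: 3.828125 V.
V_in − V_rec = -0.001225 V = -1.225 mV.

-1.225 mV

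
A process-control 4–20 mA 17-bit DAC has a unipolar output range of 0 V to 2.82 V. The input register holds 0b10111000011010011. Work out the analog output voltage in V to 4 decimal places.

2.0314 V

LSB = 2.82 V / 2^17 = 21.51 µV.
Code 0b10111000011010011 = 94419 decimal.
V_out = 0 + 94419 × 2.15149e-05 V = 2.03141 V.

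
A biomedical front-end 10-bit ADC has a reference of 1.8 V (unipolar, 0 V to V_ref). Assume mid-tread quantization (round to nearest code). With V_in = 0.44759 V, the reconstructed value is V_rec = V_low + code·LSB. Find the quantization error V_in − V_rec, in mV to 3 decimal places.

One LSB is 1.8 V / 1024 = 1.758 mV.
(V_in − V_low)/LSB = (0.44759 − 0)/0.00175781 = 254.6290 → code 255 (round).
Reconstructed: 0.44824219 V.
V_in − V_rec = -0.000652187 V = -0.652 mV.

-0.652 mV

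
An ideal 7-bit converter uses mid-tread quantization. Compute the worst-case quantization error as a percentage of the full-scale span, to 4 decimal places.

0.3906 %

Rounding → worst-case error = ½ LSB = V_FS/2^8, so 100/256 = 0.390625 % of full scale.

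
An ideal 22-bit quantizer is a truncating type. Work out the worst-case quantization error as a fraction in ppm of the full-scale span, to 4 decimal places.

Truncating → worst-case error = 1 LSB = V_FS/2^22, so 1e+06/4194304 = 0.238419 ppm of full scale.

0.2384 ppm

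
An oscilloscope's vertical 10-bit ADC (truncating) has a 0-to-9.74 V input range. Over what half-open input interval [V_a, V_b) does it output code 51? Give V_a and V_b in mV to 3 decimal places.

LSB = 9.74/2^10 = 9.512 mV.
V_a = V_low + 51·LSB = 0.485098 V; V_b = V_low + 52·LSB = 0.494609 V.

[485.098 mV, 494.609 mV)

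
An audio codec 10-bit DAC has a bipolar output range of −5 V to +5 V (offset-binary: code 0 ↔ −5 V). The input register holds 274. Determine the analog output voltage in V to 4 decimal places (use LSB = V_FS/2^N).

-2.3242 V

LSB = 10 V / 2^10 = 9.766 mV.
V_out = (−5) + 274 × 0.00976562 V = -2.32422 V.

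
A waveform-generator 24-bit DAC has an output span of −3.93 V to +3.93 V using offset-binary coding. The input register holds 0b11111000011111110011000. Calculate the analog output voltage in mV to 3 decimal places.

LSB = 7.86 V / 2^24 = 0.47 µV.
Code 0b11111000011111110011000 = 8142744 decimal.
V_out = (−3.93) + 8142744 × 4.68493e-07 V = -0.115185 V.
= -115.185 mV.

-115.185 mV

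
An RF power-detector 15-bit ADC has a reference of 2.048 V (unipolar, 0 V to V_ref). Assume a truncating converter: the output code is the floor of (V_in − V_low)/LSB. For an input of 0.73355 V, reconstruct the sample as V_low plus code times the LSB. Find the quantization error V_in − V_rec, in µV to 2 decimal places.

50.00 µV

LSB = 2.048/2^15 = 62.50 µV.
(V_in − V_low)/LSB = (0.73355 − 0)/6.25e-05 = 11736.8000 → code 11736 (floor).
Reconstructed: 0.7335 V.
V_in − V_rec = 5e-05 V = 50.00 µV.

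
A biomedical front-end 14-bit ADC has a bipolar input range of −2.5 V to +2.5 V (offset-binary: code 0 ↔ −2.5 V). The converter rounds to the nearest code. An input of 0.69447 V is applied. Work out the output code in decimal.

With 16384 levels over 5 V, one step is 305.18 µV.
(0.69447 − (−2.5)) / 0.000305176 = 10467.639 LSBs.
round(10467.639) = 10468.

code 10468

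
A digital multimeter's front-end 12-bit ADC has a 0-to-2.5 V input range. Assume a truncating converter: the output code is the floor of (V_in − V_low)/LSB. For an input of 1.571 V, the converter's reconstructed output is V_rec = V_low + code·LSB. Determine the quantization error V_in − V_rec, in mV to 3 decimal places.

LSB = 2.5/2^12 = 0.610 mV.
(1.571 − 0)/0.000610352 = 2573.9264; ⌊·⌋ gives code 2573.
V_rec = 0 + 2573·0.000610352 = 1.5704346 V.
Difference: 0.00056543 V → 0.565 mV.

0.565 mV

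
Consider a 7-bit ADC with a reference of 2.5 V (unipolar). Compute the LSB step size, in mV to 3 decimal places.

19.531 mV

Full-scale span = 2.5 V.
LSB = 2.5 / 2^7 = 2.5 / 128 = 0.0195312 V = 19.531 mV.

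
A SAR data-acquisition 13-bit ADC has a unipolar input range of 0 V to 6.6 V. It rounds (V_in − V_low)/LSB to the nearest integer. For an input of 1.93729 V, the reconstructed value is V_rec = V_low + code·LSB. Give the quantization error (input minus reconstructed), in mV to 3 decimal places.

One LSB is 6.6 V / 8192 = 0.806 mV.
(V_in − V_low)/LSB = (1.93729 − 0)/0.000805664 = 2404.5878 → code 2405 (round).
Reconstructed: 1.9376221 V.
V_in − V_rec = -0.00033207 V = -0.332 mV.

-0.332 mV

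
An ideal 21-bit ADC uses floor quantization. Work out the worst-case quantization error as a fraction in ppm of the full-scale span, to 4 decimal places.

0.4768 ppm

Truncating → worst-case error = 1 LSB = V_FS/2^21, so 1e+06/2097152 = 0.476837 ppm of full scale.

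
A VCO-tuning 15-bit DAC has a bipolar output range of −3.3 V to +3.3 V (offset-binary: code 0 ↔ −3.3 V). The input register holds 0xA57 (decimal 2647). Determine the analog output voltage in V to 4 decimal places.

LSB = 6.6 V / 2^15 = 201.42 µV.
Code 0xA57 = 2647 decimal.
V_out = (−3.3) + 2647 × 0.000201416 V = -2.76685 V.

-2.7669 V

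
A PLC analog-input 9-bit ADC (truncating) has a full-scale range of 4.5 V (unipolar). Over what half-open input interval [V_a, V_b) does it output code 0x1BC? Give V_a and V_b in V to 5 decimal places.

[3.90234 V, 3.91113 V)

LSB = 4.5/2^9 = 8.789 mV.
Code 0x1BC = 444 decimal.
V_a = V_low + 444·LSB = 3.90234 V; V_b = V_low + 445·LSB = 3.91113 V.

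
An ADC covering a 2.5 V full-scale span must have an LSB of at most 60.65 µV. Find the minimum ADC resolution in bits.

16 bits

Number of steps required ≥ 2.5 V / 60.65 µV = 41220.12.
Need 2^N ≥ 41220.12; 2^15 = 32768, 2^16 = 65536.
Minimum N = 16.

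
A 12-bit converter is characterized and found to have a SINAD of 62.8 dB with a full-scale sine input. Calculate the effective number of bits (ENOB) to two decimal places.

ENOB = (SINAD − 1.76) / 6.02 = (62.8 − 1.76)/6.02 = 10.140.

10.14 bits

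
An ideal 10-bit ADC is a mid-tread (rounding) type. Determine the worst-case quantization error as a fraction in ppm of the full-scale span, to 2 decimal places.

Rounding → worst-case error = ½ LSB = V_FS/2^11, so 1e+06/2048 = 488.281 ppm of full scale.

488.28 ppm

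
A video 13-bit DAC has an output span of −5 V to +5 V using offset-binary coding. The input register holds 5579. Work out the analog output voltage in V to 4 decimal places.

1.8103 V

LSB = 10 V / 2^13 = 1.221 mV.
V_out = (−5) + 5579 × 0.0012207 V = 1.8103 V.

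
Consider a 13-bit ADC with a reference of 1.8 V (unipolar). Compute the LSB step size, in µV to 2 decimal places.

Full-scale span = 1.8 V.
LSB = 1.8 / 2^13 = 1.8 / 8192 = 0.000219727 V = 219.73 µV.

219.73 µV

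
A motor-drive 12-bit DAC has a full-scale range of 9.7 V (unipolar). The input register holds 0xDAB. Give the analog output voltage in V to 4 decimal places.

8.2862 V

LSB = 9.7 V / 2^12 = 2.368 mV.
Code 0xDAB = 3499 decimal.
V_out = 0 + 3499 × 0.00236816 V = 8.28621 V.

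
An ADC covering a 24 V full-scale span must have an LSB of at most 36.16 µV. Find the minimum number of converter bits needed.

Number of steps required ≥ 24 V / 36.16 µV = 663716.81.
Need 2^N ≥ 663716.81; 2^19 = 524288, 2^20 = 1048576.
Minimum N = 20.

20 bits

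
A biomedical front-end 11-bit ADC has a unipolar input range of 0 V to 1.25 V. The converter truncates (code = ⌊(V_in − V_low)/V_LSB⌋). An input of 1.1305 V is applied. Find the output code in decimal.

code 1852

With 2048 levels over 1.25 V, one step is 0.610 mV.
Input sits at 1852.211 steps above V_low.
⌊·⌋(1852.211) = 1852.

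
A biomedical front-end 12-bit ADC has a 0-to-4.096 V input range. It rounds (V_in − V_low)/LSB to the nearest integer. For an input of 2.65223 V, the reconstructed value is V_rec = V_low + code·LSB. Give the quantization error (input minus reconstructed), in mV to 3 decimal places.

0.230 mV

LSB = 4.096/2^12 = 1.000 mV.
Scaled input = 2652.2300 LSBs, so code = 2652.
V_rec = 0 + 2652·0.001 = 2.652 V.
V_in − V_rec = 0.00023 V = 0.230 mV.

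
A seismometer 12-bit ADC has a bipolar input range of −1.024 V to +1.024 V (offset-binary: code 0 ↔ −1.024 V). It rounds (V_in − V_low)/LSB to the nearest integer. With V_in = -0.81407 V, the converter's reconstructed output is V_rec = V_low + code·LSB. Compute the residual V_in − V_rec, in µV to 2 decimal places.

-70.00 µV

LSB = 2.048/2^12 = 0.500 mV.
(-0.81407 − (−1.024))/0.0005 = 419.8600; round gives code 420.
V_rec = (−1.024) + 420·0.0005 = -0.814 V.
Error = -0.81407 − (−0.814) = -7e-05 V = -70.00 µV.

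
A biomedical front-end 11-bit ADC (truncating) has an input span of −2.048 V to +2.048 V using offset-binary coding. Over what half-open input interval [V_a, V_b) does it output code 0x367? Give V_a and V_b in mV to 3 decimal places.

LSB = 4.096/2^11 = 2.000 mV.
Code 0x367 = 871 decimal.
V_a = V_low + 871·LSB = -0.306 V; V_b = V_low + 872·LSB = -0.304 V.

[-306.000 mV, -304.000 mV)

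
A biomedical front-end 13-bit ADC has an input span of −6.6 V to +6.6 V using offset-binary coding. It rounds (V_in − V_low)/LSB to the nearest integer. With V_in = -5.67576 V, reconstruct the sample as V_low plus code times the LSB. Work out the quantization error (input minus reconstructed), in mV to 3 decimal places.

-0.662 mV

LSB = 13.2/2^13 = 1.611 mV.
(V_in − V_low)/LSB = (-5.67576 − (−6.6))/0.00161133 = 573.5889 → code 574 (round).
Code 574 maps back to (−6.6) + 574×0.00161133 V = -5.6750977 V.
V_in − V_rec = -0.000662344 V = -0.662 mV.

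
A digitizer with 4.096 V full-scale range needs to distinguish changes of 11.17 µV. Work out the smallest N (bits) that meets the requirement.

19 bits

Number of steps required ≥ 4.096 V / 11.17 µV = 366696.51.
Need 2^N ≥ 366696.51; 2^18 = 262144, 2^19 = 524288.
Minimum N = 19.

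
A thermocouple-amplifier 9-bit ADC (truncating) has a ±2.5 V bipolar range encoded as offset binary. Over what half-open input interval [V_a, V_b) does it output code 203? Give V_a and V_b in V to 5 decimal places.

[-0.51758 V, -0.50781 V)

LSB = 5/2^9 = 9.766 mV.
V_a = V_low + 203·LSB = -0.517578 V; V_b = V_low + 204·LSB = -0.507812 V.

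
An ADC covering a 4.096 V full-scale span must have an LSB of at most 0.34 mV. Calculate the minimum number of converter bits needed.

14 bits

Number of steps required ≥ 4.096 V / 0.34 mV = 12047.06.
Need 2^N ≥ 12047.06; 2^13 = 8192, 2^14 = 16384.
Minimum N = 14.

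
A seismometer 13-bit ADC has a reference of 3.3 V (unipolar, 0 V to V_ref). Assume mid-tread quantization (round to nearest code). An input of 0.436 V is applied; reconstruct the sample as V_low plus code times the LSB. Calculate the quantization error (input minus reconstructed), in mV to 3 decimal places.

0.136 mV

LSB = 3.3/2^13 = 402.83 µV.
Scaled input = 1082.3370 LSBs, so code = 1082.
Code 1082 maps back to 0 + 1082×0.000402832 V = 0.43586426 V.
Difference: 0.000135742 V → 0.136 mV.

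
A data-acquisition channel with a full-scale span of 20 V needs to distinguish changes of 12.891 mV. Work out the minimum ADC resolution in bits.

11 bits

Number of steps required ≥ 20 V / 12.891 mV = 1551.47.
Need 2^N ≥ 1551.47; 2^10 = 1024, 2^11 = 2048.
Minimum N = 11.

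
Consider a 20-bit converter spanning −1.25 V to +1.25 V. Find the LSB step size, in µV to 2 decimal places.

2.38 µV

Full-scale span = 2.5 V.
LSB = 2.5 / 2^20 = 2.5 / 1048576 = 2.38419e-06 V = 2.38 µV.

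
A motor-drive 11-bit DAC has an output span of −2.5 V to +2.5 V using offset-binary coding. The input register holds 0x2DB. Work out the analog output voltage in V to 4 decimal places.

-0.7153 V

LSB = 5 V / 2^11 = 2.441 mV.
Code 0x2DB = 731 decimal.
V_out = (−2.5) + 731 × 0.00244141 V = -0.715332 V.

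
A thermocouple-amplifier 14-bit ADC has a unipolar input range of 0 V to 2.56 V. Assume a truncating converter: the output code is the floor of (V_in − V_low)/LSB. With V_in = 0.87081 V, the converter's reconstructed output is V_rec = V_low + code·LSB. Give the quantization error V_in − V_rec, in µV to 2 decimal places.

LSB = 2.56/2^14 = 156.25 µV.
(V_in − V_low)/LSB = (0.87081 − 0)/0.00015625 = 5573.1840 → code 5573 (floor).
Code 5573 maps back to 0 + 5573×0.00015625 V = 0.87078125 V.
Error = 0.87081 − 0.87078125 = 2.875e-05 V = 28.75 µV.

28.75 µV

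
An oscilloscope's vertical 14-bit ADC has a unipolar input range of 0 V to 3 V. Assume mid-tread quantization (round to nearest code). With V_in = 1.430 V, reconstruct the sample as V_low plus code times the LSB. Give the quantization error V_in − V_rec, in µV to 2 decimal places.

-53.71 µV

LSB = 3/2^14 = 183.11 µV.
(V_in − V_low)/LSB = (1.430 − 0)/0.000183105 = 7809.7067 → code 7810 (round).
Code 7810 maps back to 0 + 7810×0.000183105 V = 1.4300537 V.
Difference: -5.37109e-05 V → -53.71 µV.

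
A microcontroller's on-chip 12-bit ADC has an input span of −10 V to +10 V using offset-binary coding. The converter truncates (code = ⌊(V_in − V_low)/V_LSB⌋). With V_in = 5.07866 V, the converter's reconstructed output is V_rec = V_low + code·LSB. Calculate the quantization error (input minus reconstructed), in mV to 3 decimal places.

0.535 mV

LSB = 20/2^12 = 4.883 mV.
(5.07866 − (−10))/0.00488281 = 3088.1096; ⌊·⌋ gives code 3088.
Code 3088 maps back to (−10) + 3088×0.00488281 V = 5.078125 V.
Error = 5.07866 − 5.078125 = 0.000535 V = 0.535 mV.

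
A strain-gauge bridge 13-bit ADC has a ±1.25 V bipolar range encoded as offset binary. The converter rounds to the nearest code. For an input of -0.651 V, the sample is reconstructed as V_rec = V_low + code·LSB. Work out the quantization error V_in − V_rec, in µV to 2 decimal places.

LSB = 2.5/2^13 = 305.18 µV.
(-0.651 − (−1.25))/0.000305176 = 1962.8032; round gives code 1963.
Reconstructed: -0.65093994 V.
Error = -0.651 − (−0.65093994) = -6.00586e-05 V = -60.06 µV.

-60.06 µV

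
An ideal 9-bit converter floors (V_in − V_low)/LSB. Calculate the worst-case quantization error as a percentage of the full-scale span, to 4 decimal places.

Truncating → worst-case error = 1 LSB = V_FS/2^9, so 100/512 = 0.195312 % of full scale.

0.1953 %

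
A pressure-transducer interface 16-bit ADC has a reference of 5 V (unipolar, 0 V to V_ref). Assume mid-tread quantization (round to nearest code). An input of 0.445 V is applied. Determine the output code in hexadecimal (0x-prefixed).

code 0x16C9 (decimal 5833)

With 65536 levels over 5 V, one step is 76.29 µV.
(V_in − V_low)/LSB = (0.445 − 0) / 7.62939e-05 = 5832.704.
round(5832.704) = 5833.
In hexadecimal (0x-prefixed): 0x16C9.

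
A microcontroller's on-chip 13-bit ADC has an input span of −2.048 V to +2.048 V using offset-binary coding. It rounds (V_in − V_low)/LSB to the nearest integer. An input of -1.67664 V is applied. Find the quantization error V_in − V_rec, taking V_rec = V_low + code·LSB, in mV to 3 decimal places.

One LSB is 4.096 V / 8192 = 0.500 mV.
(V_in − V_low)/LSB = (-1.67664 − (−2.048))/0.0005 = 742.7200 → code 743 (round).
Reconstructed: -1.6765 V.
V_in − V_rec = -0.00014 V = -0.140 mV.

-0.140 mV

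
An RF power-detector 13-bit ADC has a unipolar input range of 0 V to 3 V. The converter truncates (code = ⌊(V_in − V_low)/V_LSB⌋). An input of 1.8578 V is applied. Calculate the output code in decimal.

LSB = 3 V / 8192 = 366.21 µV.
(1.8578 − 0) / 0.000366211 = 5073.033 LSBs.
So the output code is 5073.

code 5073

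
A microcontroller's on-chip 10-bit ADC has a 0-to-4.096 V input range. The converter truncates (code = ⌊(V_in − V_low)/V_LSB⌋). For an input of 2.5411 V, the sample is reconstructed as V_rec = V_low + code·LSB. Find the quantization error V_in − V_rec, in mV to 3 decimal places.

Step size: 4.096 V ÷ 2^10 = 4.000 mV.
(V_in − V_low)/LSB = (2.5411 − 0)/0.004 = 635.2750 → code 635 (floor).
V_rec = 0 + 635·0.004 = 2.54 V.
Difference: 0.0011 V → 1.100 mV.

1.100 mV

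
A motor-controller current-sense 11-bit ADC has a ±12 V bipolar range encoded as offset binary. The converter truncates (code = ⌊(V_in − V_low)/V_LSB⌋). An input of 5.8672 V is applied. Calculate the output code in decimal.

Full-scale span = 24 V; LSB = 24/2^11 = 11.719 mV.
(V_in − V_low)/LSB = (5.8672 − (−12)) / 0.0117188 = 1524.668.
Floor → code 1524.

code 1524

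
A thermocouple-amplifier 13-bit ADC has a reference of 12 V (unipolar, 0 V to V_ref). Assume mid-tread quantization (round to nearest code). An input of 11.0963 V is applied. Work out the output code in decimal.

LSB = 12 V / 8192 = 1.465 mV.
Input sits at 7575.074 steps above V_low.
round(7575.074) = 7575.

code 7575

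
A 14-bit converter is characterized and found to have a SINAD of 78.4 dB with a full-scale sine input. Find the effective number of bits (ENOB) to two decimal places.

ENOB = (SINAD − 1.76) / 6.02 = (78.4 − 1.76)/6.02 = 12.731.

12.73 bits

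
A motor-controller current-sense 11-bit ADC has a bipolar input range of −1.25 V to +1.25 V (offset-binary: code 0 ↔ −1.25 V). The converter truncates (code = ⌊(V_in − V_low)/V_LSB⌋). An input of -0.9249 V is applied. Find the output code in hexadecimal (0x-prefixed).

Full-scale span = 2.5 V; LSB = 2.5/2^11 = 1.221 mV.
(-0.9249 − (−1.25)) / 0.0012207 = 266.322 LSBs.
Floor → code 266.
In hexadecimal (0x-prefixed): 0x10A.

code 0x10A (decimal 266)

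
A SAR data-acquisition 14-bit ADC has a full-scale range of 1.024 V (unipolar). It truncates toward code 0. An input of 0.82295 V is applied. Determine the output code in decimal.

code 13167

LSB = 1.024 V / 16384 = 62.50 µV.
Input sits at 13167.200 steps above V_low.
⌊·⌋(13167.200) = 13167.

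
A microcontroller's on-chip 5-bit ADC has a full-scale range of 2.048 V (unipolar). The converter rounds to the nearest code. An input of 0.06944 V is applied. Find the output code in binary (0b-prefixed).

code 0b1 (decimal 1)

Full-scale span = 2.048 V; LSB = 2.048/2^5 = 64.000 mV.
(0.06944 − 0) / 0.064 = 1.085 LSBs.
round(1.085) = 1.
In binary (0b-prefixed): 0b1.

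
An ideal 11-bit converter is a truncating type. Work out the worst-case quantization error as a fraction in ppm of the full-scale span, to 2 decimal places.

488.28 ppm

Truncating → worst-case error = 1 LSB = V_FS/2^11, so 1e+06/2048 = 488.281 ppm of full scale.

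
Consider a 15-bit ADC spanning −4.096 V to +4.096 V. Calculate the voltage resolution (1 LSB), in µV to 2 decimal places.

Full-scale span = 8.192 V.
LSB = 8.192 / 2^15 = 8.192 / 32768 = 0.00025 V = 250.00 µV.

250.00 µV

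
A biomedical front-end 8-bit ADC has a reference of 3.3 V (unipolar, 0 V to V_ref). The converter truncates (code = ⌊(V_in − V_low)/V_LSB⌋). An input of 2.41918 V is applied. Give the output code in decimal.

code 187

With 256 levels over 3.3 V, one step is 12.891 mV.
Input sits at 187.670 steps above V_low.
So the output code is 187.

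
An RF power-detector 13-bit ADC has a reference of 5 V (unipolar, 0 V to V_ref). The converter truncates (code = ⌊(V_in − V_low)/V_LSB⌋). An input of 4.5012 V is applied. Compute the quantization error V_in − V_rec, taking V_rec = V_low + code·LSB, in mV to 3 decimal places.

Step size: 5 V ÷ 2^13 = 0.610 mV.
(4.5012 − 0)/0.000610352 = 7374.7661; ⌊·⌋ gives code 7374.
Code 7374 maps back to 0 + 7374×0.000610352 V = 4.5007324 V.
Difference: 0.000467578 V → 0.468 mV.

0.468 mV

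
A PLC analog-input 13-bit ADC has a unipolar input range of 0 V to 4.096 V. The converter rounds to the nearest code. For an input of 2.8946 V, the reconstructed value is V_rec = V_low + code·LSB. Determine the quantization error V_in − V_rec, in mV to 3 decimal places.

Step size: 4.096 V ÷ 2^13 = 0.500 mV.
(V_in − V_low)/LSB = (2.8946 − 0)/0.0005 = 5789.2000 → code 5789 (round).
Reconstructed: 2.8945 V.
V_in − V_rec = 0.0001 V = 0.100 mV.

0.100 mV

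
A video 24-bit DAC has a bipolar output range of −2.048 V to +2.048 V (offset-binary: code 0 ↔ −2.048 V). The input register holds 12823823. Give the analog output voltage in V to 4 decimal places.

1.0828 V

LSB = 4.096 V / 2^24 = 0.24 µV.
V_out = (−2.048) + 12823823 × 2.44141e-07 V = 1.08282 V.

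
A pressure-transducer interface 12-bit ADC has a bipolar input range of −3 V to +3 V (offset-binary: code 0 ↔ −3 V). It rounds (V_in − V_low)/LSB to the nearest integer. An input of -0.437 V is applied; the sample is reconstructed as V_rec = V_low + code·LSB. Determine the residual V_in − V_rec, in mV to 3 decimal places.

One LSB is 6 V / 4096 = 1.465 mV.
Scaled input = 1749.6747 LSBs, so code = 1750.
V_rec = (−3) + 1750·0.00146484 = -0.43652344 V.
Error = -0.437 − (−0.43652344) = -0.000476562 V = -0.477 mV.

-0.477 mV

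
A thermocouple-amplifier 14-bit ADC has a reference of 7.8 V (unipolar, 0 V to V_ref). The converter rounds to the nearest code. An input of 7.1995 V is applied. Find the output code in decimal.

code 15123

With 16384 levels over 7.8 V, one step is 476.07 µV.
(V_in − V_low)/LSB = (7.1995 − 0) / 0.000476074 = 15122.642.
So the output code is 15123.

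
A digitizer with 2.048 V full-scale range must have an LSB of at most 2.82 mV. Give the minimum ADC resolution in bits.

10 bits

Number of steps required ≥ 2.048 V / 2.82 mV = 726.24.
Need 2^N ≥ 726.24; 2^9 = 512, 2^10 = 1024.
Minimum N = 10.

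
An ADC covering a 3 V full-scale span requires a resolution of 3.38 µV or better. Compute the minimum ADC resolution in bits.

20 bits

Number of steps required ≥ 3 V / 3.38 µV = 887573.96.
Need 2^N ≥ 887573.96; 2^19 = 524288, 2^20 = 1048576.
Minimum N = 20.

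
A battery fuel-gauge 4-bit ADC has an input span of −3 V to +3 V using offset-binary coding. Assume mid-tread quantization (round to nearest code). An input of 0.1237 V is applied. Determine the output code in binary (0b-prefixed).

code 0b1000 (decimal 8)

Full-scale span = 6 V; LSB = 6/2^4 = 375.000 mV.
(0.1237 − (−3)) / 0.375 = 8.330 LSBs.
Round → code 8.
In binary (0b-prefixed): 0b1000.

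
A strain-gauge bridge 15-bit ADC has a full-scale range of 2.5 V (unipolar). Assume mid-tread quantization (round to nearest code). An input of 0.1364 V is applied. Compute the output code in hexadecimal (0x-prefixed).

code 0x6FC (decimal 1788)

With 32768 levels over 2.5 V, one step is 76.29 µV.
Input sits at 1787.822 steps above V_low.
So the output code is 1788.
In hexadecimal (0x-prefixed): 0x6FC.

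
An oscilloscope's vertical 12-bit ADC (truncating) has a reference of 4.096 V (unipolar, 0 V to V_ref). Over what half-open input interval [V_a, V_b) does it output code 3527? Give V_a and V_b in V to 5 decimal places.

[3.52700 V, 3.52800 V)

LSB = 4.096/2^12 = 1.000 mV.
V_a = V_low + 3527·LSB = 3.527 V; V_b = V_low + 3528·LSB = 3.528 V.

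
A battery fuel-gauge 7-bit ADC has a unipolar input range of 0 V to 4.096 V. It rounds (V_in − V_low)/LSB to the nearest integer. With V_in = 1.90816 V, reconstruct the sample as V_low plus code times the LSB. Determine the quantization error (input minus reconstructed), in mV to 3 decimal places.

One LSB is 4.096 V / 128 = 32.000 mV.
Scaled input = 59.6300 LSBs, so code = 60.
Reconstructed: 1.92 V.
Difference: -0.01184 V → -11.840 mV.

-11.840 mV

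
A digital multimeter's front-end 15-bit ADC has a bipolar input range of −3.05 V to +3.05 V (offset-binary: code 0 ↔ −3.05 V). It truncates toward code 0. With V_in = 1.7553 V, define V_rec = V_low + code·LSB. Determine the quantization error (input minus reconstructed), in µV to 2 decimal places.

23.51 µV

LSB = 6.1/2^15 = 186.16 µV.
(1.7553 − (−3.05))/0.000186157 = 25813.1263; ⌊·⌋ gives code 25813.
Code 25813 maps back to (−3.05) + 25813×0.000186157 V = 1.7552765 V.
V_in − V_rec = 2.35107e-05 V = 23.51 µV.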